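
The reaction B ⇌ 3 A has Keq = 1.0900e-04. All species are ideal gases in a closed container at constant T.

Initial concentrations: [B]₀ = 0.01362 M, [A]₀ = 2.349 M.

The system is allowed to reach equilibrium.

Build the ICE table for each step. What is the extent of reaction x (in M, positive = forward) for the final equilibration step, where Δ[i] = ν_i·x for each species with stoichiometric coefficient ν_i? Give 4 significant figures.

Q₀ = 951.6 vs Keq = 1.0900e-04 ⇒ Q>K, reverse
Step 1:
                    B           A
  init        0.01362       2.349
  Δ            0.7683      -2.305
  eq            0.782     0.04401
  solve Keq expr → x = -0.7683; check Q = 1.0900e-04

x = -0.7683 M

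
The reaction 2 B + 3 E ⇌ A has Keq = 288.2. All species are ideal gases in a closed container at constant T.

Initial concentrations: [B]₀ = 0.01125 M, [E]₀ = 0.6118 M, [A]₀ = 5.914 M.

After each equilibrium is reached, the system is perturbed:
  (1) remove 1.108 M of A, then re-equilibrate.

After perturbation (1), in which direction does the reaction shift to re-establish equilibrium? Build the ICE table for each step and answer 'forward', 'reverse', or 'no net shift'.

Q₀ = 2.0406e+05 vs Keq = 288.2 ⇒ Q>K, reverse
Step 1:
                   B          E          A
  init       0.01125     0.6118      5.914
  Δ           0.1666     0.2499   -0.08329
  eq          0.1778     0.8617      5.831
  solve Keq expr → x = -0.08329; check Q = 288.2
Then remove 1.108 M of A.
Step 2:
                   B          E          A
  init        0.1778     0.8617      4.723
  Δ         -0.01237   -0.01855   0.006183
  eq          0.1655     0.8431      4.729
  solve Keq expr → x = 0.006183; check Q = 288.2

Direction: forward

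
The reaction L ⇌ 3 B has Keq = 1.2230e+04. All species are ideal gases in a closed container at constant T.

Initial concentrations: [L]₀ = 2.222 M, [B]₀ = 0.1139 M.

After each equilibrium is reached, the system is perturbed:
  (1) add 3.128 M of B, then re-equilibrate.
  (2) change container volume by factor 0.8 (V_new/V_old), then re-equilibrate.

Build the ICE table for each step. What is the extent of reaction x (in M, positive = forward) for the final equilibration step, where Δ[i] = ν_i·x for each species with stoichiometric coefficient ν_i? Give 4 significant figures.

x = -0.0472 M

Q₀ = 6.6501e-04 vs Keq = 1.2230e+04 ⇒ Q<K, forward
Step 1:
                    L           B
  Initial       2.222      0.1139
  Change       -2.197       6.592
  Equil       0.02466       6.706
  solve Keq expr → x = 2.197; check Q = 1.2230e+04
Then add 3.128 M of B.
Step 2:
                    L           B
  Initial     0.02466       9.834
  Change      0.04962     -0.1489
  Equil       0.07428       9.685
  solve Keq expr → x = -0.04962; check Q = 1.2230e+04
Then change container volume by factor 0.8 (V_new/V_old).
Step 3:
                    L           B
  Initial     0.09285       12.11
  Change       0.0472     -0.1416
  Equil          0.14       11.96
  solve Keq expr → x = -0.0472; check Q = 1.2230e+04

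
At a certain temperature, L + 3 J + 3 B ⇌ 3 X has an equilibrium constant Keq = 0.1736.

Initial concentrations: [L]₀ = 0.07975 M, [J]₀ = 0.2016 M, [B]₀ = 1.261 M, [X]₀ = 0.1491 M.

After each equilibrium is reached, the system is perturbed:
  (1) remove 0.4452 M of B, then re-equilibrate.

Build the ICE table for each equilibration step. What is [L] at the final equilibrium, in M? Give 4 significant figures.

[L]_eq = 0.107 M

Q₀ = 2.53 vs Keq = 0.1736 ⇒ Q>K, reverse
Step 1:
                  L         J         B         X
  I         0.07975    0.2016     1.261    0.1491
  C         0.01993    0.0598    0.0598   -0.0598
  E         0.09968    0.2614     1.321    0.0893
  solve Keq expr → x = -0.01993; check Q = 0.1736
Then remove 0.4452 M of B.
Step 2:
                  L         J         B         X
  I         0.09968    0.2614    0.8756    0.0893
  C        0.007317   0.02195   0.02195  -0.02195
  E           0.107    0.2833    0.8975   0.06735
  solve Keq expr → x = -0.007317; check Q = 0.1736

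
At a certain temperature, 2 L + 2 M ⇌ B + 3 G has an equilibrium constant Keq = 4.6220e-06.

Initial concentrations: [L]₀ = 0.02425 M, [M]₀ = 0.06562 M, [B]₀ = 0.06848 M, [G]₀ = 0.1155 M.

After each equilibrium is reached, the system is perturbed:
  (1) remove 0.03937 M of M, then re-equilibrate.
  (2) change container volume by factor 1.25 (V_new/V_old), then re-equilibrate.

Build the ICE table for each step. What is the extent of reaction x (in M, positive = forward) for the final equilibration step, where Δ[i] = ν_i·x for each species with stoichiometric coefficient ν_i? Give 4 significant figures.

x = 0 M

Q₀ = 41.67 vs Keq = 4.6220e-06 ⇒ Q>K, reverse
Step 1:
                    L           M           B           G
  I           0.02425     0.06562     0.06848      0.1155
  C           0.07495     0.07495    -0.03748     -0.1124
  E            0.0992      0.1406       0.031    0.003072
  solve Keq expr → x = -0.03748; check Q = 4.6220e-06
Then remove 0.03937 M of M.
Step 2:
                    L           M           B           G
  I            0.0992      0.1012       0.031    0.003072
  C        3.9085e-04  3.9085e-04 -1.9543e-04 -5.8628e-04
  E           0.09959      0.1016     0.03081    0.002486
  solve Keq expr → x = -1.9543e-04; check Q = 4.6220e-06
Then change container volume by factor 1.25 (V_new/V_old).
Step 3:
                    L           M           B           G
  I           0.07967     0.08127     0.02465    0.001989
  C                 0           0           0           0
  E           0.07967     0.08127     0.02465    0.001989
  solve Keq expr → x = 0; check Q = 4.6220e-06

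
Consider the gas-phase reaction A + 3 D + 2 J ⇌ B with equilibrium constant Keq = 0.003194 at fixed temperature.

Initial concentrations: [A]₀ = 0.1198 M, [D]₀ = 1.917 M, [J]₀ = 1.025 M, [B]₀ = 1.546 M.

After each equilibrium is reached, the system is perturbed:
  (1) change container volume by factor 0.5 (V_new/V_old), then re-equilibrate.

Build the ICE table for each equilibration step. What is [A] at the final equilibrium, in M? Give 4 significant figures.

Q₀ = 1.744 vs Keq = 0.003194 ⇒ Q>K, reverse
Step 1:
                  A         D         J         B
  init       0.1198     1.917     1.025     1.546
  Δ          0.6739     2.022     1.348   -0.6739
  eq         0.7937     3.939     2.373    0.8721
  solve Keq expr → x = -0.6739; check Q = 0.003194
Then change container volume by factor 0.5 (V_new/V_old).
Step 2:
                  A         D         J         B
  init        1.587     7.877     4.746     1.744
  Δ            -0.9      -2.7      -1.8       0.9
  eq         0.6874     5.177     2.946     2.644
  solve Keq expr → x = 0.9; check Q = 0.003194

[A]_eq = 0.6874 M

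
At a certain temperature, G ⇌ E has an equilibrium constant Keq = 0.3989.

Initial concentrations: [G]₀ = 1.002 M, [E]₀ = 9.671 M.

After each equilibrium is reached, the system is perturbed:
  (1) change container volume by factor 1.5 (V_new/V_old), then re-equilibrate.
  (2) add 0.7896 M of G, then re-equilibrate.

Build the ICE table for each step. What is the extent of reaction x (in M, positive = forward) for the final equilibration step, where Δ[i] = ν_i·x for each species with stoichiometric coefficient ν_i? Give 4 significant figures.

x = 0.2252 M

Q₀ = 9.652 vs Keq = 0.3989 ⇒ Q>K, reverse
Step 1:
                   G          E
  Initial      1.002      9.671
  Change       6.628     -6.628
  Equil         7.63      3.043
  solve Keq expr → x = -6.628; check Q = 0.3989
Then change container volume by factor 1.5 (V_new/V_old).
Step 2:
                   G          E
  Initial      5.086      2.029
  Change           0          0
  Equil        5.086      2.029
  solve Keq expr → x = 0; check Q = 0.3989
Then add 0.7896 M of G.
Step 3:
                   G          E
  Initial      5.876      2.029
  Change     -0.2252     0.2252
  Equil        5.651      2.254
  solve Keq expr → x = 0.2252; check Q = 0.3989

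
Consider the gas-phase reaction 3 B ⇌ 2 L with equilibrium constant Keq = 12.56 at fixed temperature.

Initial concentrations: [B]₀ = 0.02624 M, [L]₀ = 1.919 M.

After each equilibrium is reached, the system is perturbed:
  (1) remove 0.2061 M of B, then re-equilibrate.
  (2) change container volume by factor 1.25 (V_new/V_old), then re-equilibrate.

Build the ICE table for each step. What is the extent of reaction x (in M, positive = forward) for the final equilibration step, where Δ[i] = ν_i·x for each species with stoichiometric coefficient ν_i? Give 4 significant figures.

x = -0.009522 M

Q₀ = 2.0383e+05 vs Keq = 12.56 ⇒ Q>K, reverse
Step 1:
                    B           L
  I           0.02624       1.919
  C            0.5504      -0.367
  E            0.5767       1.552
  solve Keq expr → x = -0.1835; check Q = 12.56
Then remove 0.2061 M of B.
Step 2:
                    B           L
  I            0.3706       1.552
  C            0.1766     -0.1177
  E            0.5471       1.434
  solve Keq expr → x = -0.05885; check Q = 12.56
Then change container volume by factor 1.25 (V_new/V_old).
Step 3:
                    B           L
  I            0.4377       1.147
  C           0.02857    -0.01904
  E            0.4663       1.128
  solve Keq expr → x = -0.009522; check Q = 12.56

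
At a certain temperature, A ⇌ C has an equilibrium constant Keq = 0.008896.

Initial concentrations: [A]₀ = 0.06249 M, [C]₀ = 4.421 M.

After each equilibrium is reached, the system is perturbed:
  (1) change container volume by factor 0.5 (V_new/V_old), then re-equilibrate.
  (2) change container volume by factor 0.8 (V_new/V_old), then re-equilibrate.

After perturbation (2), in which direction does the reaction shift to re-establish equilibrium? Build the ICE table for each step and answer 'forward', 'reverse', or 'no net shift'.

Direction: no net shift

Q₀ = 70.75 vs Keq = 0.008896 ⇒ Q>K, reverse
Step 1:
                  A         C
  I         0.06249     4.421
  C           4.381    -4.381
  E           4.444   0.03953
  solve Keq expr → x = -4.381; check Q = 0.008896
Then change container volume by factor 0.5 (V_new/V_old).
Step 2:
                  A         C
  I           8.888   0.07907
  C               0         0
  E           8.888   0.07907
  solve Keq expr → x = 0; check Q = 0.008896
Then change container volume by factor 0.8 (V_new/V_old).
Step 3:
                  A         C
  I           11.11   0.09883
  C               0         0
  E           11.11   0.09883
  solve Keq expr → x = 0; check Q = 0.008896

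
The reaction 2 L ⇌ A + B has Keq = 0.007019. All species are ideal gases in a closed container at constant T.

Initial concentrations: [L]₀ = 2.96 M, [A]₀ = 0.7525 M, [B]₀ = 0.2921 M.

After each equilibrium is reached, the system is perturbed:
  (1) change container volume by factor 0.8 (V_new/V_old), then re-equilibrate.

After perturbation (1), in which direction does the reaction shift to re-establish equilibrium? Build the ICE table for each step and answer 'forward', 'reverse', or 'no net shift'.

Direction: no net shift

Q₀ = 0.02509 vs Keq = 0.007019 ⇒ Q>K, reverse
Step 1:
                   L          A          B
  Initial       2.96     0.7525     0.2921
  Change      0.3268    -0.1634    -0.1634
  Equil        3.287     0.5891     0.1287
  solve Keq expr → x = -0.1634; check Q = 0.007019
Then change container volume by factor 0.8 (V_new/V_old).
Step 2:
                   L          A          B
  Initial      4.108     0.7364     0.1609
  Change           0          0          0
  Equil        4.108     0.7364     0.1609
  solve Keq expr → x = 0; check Q = 0.007019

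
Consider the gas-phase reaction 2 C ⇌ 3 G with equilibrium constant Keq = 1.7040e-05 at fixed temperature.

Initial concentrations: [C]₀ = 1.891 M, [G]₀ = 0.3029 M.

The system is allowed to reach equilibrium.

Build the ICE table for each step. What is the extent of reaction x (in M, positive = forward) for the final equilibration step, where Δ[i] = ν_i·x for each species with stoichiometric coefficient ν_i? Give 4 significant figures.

x = -0.08706 M

Q₀ = 0.007772 vs Keq = 1.7040e-05 ⇒ Q>K, reverse
Step 1:
                    C           G
  Initial       1.891      0.3029
  Change       0.1741     -0.2612
  Equil         2.065     0.04173
  solve Keq expr → x = -0.08706; check Q = 1.7040e-05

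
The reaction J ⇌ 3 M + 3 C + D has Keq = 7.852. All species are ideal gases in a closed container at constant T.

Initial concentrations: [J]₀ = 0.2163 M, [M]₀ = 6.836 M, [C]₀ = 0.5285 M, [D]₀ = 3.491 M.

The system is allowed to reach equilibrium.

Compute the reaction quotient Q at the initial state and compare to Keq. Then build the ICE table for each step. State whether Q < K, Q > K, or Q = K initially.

Q₀ = 761.1; Q > K (proceeds reverse)

Q₀ = 761.1 vs Keq = 7.852 ⇒ Q>K, reverse
Step 1:
                  J         M         C         D
  init       0.2163     6.836    0.5285     3.491
  Δ          0.1281   -0.3844   -0.3844   -0.1281
  eq         0.3444     6.452    0.1441     3.363
  solve Keq expr → x = -0.1281; check Q = 7.852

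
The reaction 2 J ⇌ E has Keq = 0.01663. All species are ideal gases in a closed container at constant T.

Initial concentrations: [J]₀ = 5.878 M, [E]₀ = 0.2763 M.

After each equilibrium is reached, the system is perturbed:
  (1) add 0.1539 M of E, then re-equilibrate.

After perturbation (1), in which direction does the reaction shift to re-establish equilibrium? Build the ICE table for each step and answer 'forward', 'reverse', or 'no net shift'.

Direction: reverse

Q₀ = 0.007997 vs Keq = 0.01663 ⇒ Q<K, forward
Step 1:
                   J          E
  init         5.878     0.2763
  Δ          -0.4334     0.2167
  eq           5.445      0.493
  solve Keq expr → x = 0.2167; check Q = 0.01663
Then add 0.1539 M of E.
Step 2:
                   J          E
  init         5.445     0.6469
  Δ           0.2247    -0.1124
  eq           5.669     0.5345
  solve Keq expr → x = -0.1124; check Q = 0.01663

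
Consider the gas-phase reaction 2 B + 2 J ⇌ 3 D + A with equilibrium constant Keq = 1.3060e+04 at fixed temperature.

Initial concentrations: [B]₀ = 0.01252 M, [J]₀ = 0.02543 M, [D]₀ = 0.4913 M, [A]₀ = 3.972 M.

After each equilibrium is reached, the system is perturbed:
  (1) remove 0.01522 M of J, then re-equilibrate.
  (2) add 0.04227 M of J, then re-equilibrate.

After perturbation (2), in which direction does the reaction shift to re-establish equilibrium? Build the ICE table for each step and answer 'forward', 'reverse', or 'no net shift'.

Direction: forward

Q₀ = 4.6467e+06 vs Keq = 1.3060e+04 ⇒ Q>K, reverse
Step 1:
                   B          J          D          A
  Initial    0.01252    0.02543     0.4913      3.972
  Change     0.04972    0.04972   -0.07457   -0.02486
  Equil      0.06224    0.07515     0.4167      3.947
  solve Keq expr → x = -0.02486; check Q = 1.3060e+04
Then remove 0.01522 M of J.
Step 2:
                   B          J          D          A
  Initial    0.06224    0.05993     0.4167      3.947
  Change    0.006162   0.006162  -0.009243  -0.003081
  Equil       0.0684    0.06609     0.4075      3.944
  solve Keq expr → x = -0.003081; check Q = 1.3060e+04
Then add 0.04227 M of J.
Step 3:
                   B          J          D          A
  Initial     0.0684     0.1084     0.4075      3.944
  Change    -0.01547   -0.01547     0.0232   0.007734
  Equil      0.05293    0.09289     0.4307      3.952
  solve Keq expr → x = 0.007734; check Q = 1.3060e+04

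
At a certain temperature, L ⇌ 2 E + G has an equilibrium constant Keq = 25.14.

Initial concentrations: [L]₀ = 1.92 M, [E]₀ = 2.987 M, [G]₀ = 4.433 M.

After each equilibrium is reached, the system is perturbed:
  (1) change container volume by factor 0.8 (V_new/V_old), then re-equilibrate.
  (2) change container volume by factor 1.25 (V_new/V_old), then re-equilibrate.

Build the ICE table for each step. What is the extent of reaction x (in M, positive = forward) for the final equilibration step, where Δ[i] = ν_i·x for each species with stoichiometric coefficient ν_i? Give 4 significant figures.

x = 0.213 M

Q₀ = 20.6 vs Keq = 25.14 ⇒ Q<K, forward
Step 1:
                    L           E           G
  I              1.92       2.987       4.433
  C          -0.09692      0.1938     0.09692
  E             1.823       3.181        4.53
  solve Keq expr → x = 0.09692; check Q = 25.14
Then change container volume by factor 0.8 (V_new/V_old).
Step 2:
                    L           E           G
  I             2.279       3.976       5.662
  C            0.2663     -0.5326     -0.2663
  E             2.545       3.443       5.396
  solve Keq expr → x = -0.2663; check Q = 25.14
Then change container volume by factor 1.25 (V_new/V_old).
Step 3:
                    L           E           G
  I             2.036       2.755       4.317
  C            -0.213       0.426       0.213
  E             1.823       3.181        4.53
  solve Keq expr → x = 0.213; check Q = 25.14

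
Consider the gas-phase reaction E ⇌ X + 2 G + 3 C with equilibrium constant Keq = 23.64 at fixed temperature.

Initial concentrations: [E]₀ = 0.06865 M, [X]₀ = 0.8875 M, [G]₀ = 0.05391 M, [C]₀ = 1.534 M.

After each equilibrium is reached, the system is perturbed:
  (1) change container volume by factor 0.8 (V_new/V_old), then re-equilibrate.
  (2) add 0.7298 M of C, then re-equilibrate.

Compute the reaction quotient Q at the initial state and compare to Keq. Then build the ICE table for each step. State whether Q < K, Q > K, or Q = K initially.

Q₀ = 0.1356 vs Keq = 23.64 ⇒ Q<K, forward
Step 1:
                    E           X           G           C
  Initial     0.06865      0.8875     0.05391       1.534
  Change     -0.06215     0.06215      0.1243      0.1865
  Equil      0.006497      0.9497      0.1782        1.72
  solve Keq expr → x = 0.06215; check Q = 23.64
Then change container volume by factor 0.8 (V_new/V_old).
Step 2:
                    E           X           G           C
  Initial    0.008122       1.187      0.2228       2.151
  Change      0.01095    -0.01095    -0.02189    -0.03284
  Equil       0.01907       1.176      0.2009       2.118
  solve Keq expr → x = -0.01095; check Q = 23.64
Then add 0.7298 M of C.
Step 3:
                    E           X           G           C
  Initial     0.01907       1.176      0.2009       2.848
  Change      0.01367    -0.01367    -0.02734    -0.04101
  Equil       0.03274       1.162      0.1735       2.807
  solve Keq expr → x = -0.01367; check Q = 23.64

Q₀ = 0.1356; Q < K (proceeds forward)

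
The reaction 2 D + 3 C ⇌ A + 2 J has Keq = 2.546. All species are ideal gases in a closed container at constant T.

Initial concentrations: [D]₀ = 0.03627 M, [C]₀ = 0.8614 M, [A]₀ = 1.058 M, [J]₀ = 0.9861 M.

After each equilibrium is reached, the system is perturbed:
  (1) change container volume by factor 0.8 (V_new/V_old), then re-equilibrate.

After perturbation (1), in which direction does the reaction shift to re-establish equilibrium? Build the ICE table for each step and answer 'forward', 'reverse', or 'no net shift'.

Q₀ = 1224 vs Keq = 2.546 ⇒ Q>K, reverse
Step 1:
                   D          C          A          J
  Initial    0.03627     0.8614      1.058     0.9861
  Change      0.2682     0.4023    -0.1341    -0.2682
  Equil       0.3044      1.264     0.9239     0.7179
  solve Keq expr → x = -0.1341; check Q = 2.546
Then change container volume by factor 0.8 (V_new/V_old).
Step 2:
                   D          C          A          J
  Initial     0.3806       1.58      1.155     0.8974
  Change    -0.04032   -0.06048    0.02016    0.04032
  Equil       0.3402      1.519      1.175     0.9377
  solve Keq expr → x = 0.02016; check Q = 2.546

Direction: forward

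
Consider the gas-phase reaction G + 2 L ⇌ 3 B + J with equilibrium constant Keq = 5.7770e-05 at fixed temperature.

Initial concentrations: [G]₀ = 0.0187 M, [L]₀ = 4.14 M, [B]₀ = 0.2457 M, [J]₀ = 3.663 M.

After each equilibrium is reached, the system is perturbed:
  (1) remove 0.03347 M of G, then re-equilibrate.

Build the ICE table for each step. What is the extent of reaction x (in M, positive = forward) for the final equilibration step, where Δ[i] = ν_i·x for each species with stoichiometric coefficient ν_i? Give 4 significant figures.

x = -0.001349 M

Q₀ = 0.1695 vs Keq = 5.7770e-05 ⇒ Q>K, reverse
Step 1:
                    G           L           B           J
  I            0.0187        4.14      0.2457       3.663
  C           0.07193      0.1439     -0.2158    -0.07193
  E           0.09063       4.284     0.02991       3.591
  solve Keq expr → x = -0.07193; check Q = 5.7770e-05
Then remove 0.03347 M of G.
Step 2:
                    G           L           B           J
  I           0.05716       4.284     0.02991       3.591
  C          0.001349    0.002697   -0.004046   -0.001349
  E           0.05851       4.287     0.02586        3.59
  solve Keq expr → x = -0.001349; check Q = 5.7770e-05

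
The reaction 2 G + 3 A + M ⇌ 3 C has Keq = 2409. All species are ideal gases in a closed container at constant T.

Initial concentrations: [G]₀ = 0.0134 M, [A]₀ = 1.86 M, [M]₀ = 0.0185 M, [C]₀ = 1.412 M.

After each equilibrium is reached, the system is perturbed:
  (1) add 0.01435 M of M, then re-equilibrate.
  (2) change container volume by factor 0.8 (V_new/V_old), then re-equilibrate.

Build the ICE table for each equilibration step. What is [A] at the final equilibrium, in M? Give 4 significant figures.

Q₀ = 1.3170e+05 vs Keq = 2409 ⇒ Q>K, reverse
Step 1:
                  G         A         M         C
  init       0.0134      1.86    0.0185     1.412
  Δ         0.04514   0.06772   0.02257  -0.06772
  eq        0.05854     1.928   0.04107     1.344
  solve Keq expr → x = -0.02257; check Q = 2409
Then add 0.01435 M of M.
Step 2:
                  G         A         M         C
  init      0.05854     1.928   0.05542     1.344
  Δ       -0.005881 -0.008822 -0.002941  0.008822
  eq        0.05266     1.919   0.05248     1.353
  solve Keq expr → x = 0.002941; check Q = 2409
Then change container volume by factor 0.8 (V_new/V_old).
Step 3:
                  G         A         M         C
  init      0.06583     2.399    0.0656     1.691
  Δ        -0.01429  -0.02143 -0.007145   0.02143
  eq        0.05154     2.377   0.05846     1.713
  solve Keq expr → x = 0.007145; check Q = 2409

[A]_eq = 2.377 M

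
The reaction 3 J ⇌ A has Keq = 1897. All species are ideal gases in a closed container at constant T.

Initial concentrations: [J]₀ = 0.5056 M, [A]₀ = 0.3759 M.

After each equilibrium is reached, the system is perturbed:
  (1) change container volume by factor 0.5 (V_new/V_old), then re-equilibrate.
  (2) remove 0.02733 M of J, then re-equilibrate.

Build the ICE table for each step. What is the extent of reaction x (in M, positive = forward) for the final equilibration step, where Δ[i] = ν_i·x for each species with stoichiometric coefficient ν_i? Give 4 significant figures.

x = -0.009032 M

Q₀ = 2.908 vs Keq = 1897 ⇒ Q<K, forward
Step 1:
                    J           A
  init         0.5056      0.3759
  Δ           -0.4405      0.1468
  eq          0.06507      0.5227
  solve Keq expr → x = 0.1468; check Q = 1897
Then change container volume by factor 0.5 (V_new/V_old).
Step 2:
                    J           A
  init         0.1301       1.045
  Δ          -0.04775     0.01592
  eq           0.0824       1.061
  solve Keq expr → x = 0.01592; check Q = 1897
Then remove 0.02733 M of J.
Step 3:
                    J           A
  init        0.05507       1.061
  Δ            0.0271   -0.009032
  eq          0.08217       1.052
  solve Keq expr → x = -0.009032; check Q = 1897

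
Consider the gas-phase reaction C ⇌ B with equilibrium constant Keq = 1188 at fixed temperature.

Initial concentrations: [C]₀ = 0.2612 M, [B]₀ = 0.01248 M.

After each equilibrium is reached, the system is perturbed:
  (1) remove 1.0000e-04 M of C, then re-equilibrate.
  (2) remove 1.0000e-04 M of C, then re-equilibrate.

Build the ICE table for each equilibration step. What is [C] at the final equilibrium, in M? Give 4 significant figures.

[C]_eq = 2.3001e-04 M

Q₀ = 0.04778 vs Keq = 1188 ⇒ Q<K, forward
Step 1:
                   C          B
  I           0.2612    0.01248
  C           -0.261      0.261
  E       2.3018e-04     0.2734
  solve Keq expr → x = 0.261; check Q = 1188
Then remove 1.0000e-04 M of C.
Step 2:
                   C          B
  I       1.3018e-04     0.2734
  C       9.9916e-05 -9.9916e-05
  E       2.3009e-04     0.2733
  solve Keq expr → x = -9.9916e-05; check Q = 1188
Then remove 1.0000e-04 M of C.
Step 3:
                   C          B
  I       1.3009e-04     0.2733
  C       9.9916e-05 -9.9916e-05
  E       2.3001e-04     0.2732
  solve Keq expr → x = -9.9916e-05; check Q = 1188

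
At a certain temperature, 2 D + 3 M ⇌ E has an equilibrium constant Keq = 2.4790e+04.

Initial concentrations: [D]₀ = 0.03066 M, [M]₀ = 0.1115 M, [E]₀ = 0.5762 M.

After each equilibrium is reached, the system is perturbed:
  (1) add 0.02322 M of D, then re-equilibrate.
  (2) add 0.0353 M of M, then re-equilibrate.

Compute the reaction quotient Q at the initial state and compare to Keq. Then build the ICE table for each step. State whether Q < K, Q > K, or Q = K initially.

Q₀ = 4.4219e+05 vs Keq = 2.4790e+04 ⇒ Q>K, reverse
Step 1:
                    D           M           E
  init        0.03066      0.1115      0.5762
  Δ           0.03794     0.05691    -0.01897
  eq           0.0686      0.1684      0.5572
  solve Keq expr → x = -0.01897; check Q = 2.4790e+04
Then add 0.02322 M of D.
Step 2:
                    D           M           E
  init        0.09182      0.1684      0.5572
  Δ          -0.01116    -0.01674    0.005579
  eq          0.08066      0.1517      0.5628
  solve Keq expr → x = 0.005579; check Q = 2.4790e+04
Then add 0.0353 M of M.
Step 3:
                    D           M           E
  init        0.08066       0.187      0.5628
  Δ          -0.01185    -0.01777    0.005923
  eq          0.06882      0.1692      0.5687
  solve Keq expr → x = 0.005923; check Q = 2.4790e+04

Q₀ = 4.4219e+05; Q > K (proceeds reverse)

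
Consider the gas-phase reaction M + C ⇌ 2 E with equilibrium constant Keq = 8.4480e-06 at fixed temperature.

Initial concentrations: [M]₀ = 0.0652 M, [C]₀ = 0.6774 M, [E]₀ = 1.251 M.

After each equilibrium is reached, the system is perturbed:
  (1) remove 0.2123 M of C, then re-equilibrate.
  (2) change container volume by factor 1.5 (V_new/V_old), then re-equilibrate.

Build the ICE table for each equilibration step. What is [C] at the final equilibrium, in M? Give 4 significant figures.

Q₀ = 35.43 vs Keq = 8.4480e-06 ⇒ Q>K, reverse
Step 1:
                    M           C           E
  init         0.0652      0.6774       1.251
  Δ            0.6241      0.6241      -1.248
  eq           0.6893       1.302    0.002753
  solve Keq expr → x = -0.6241; check Q = 8.4480e-06
Then remove 0.2123 M of C.
Step 2:
                    M           C           E
  init         0.6893       1.089    0.002753
  Δ        1.1709e-04  1.1709e-04 -2.3417e-04
  eq           0.6894       1.089    0.002519
  solve Keq expr → x = -1.1709e-04; check Q = 8.4480e-06
Then change container volume by factor 1.5 (V_new/V_old).
Step 3:
                    M           C           E
  init         0.4596      0.7262    0.001679
  Δ                 0           0           0
  eq           0.4596      0.7262    0.001679
  solve Keq expr → x = 0; check Q = 8.4480e-06

[C]_eq = 0.7262 M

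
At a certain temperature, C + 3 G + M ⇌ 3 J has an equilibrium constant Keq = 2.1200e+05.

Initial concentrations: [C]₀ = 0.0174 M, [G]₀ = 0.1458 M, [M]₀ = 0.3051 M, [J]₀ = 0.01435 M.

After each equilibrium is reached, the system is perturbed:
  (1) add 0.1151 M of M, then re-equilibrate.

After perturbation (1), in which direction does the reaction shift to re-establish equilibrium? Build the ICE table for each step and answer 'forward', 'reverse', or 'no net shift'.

Q₀ = 0.1796 vs Keq = 2.1200e+05 ⇒ Q<K, forward
Step 1:
                    C           G           M           J
  I            0.0174      0.1458      0.3051     0.01435
  C          -0.01739    -0.05218    -0.01739     0.05218
  E        5.8849e-06     0.09362      0.2877     0.06653
  solve Keq expr → x = 0.01739; check Q = 2.1200e+05
Then add 0.1151 M of M.
Step 2:
                    C           G           M           J
  I        5.8849e-06     0.09362      0.4028     0.06653
  C       -1.6799e-06 -5.0398e-06 -1.6799e-06  5.0398e-06
  E        4.2050e-06     0.09361      0.4028     0.06654
  solve Keq expr → x = 1.6799e-06; check Q = 2.1200e+05

Direction: forward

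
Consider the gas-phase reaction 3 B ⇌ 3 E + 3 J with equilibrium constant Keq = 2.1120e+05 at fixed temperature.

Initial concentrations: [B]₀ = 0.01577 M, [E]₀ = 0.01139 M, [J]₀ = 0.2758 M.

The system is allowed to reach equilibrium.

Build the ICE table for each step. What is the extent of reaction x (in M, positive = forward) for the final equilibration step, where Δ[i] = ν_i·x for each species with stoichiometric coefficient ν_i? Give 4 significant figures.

Q₀ = 0.007904 vs Keq = 2.1120e+05 ⇒ Q<K, forward
Step 1:
                  B         E         J
  Initial   0.01577   0.01139    0.2758
  Change   -0.01564   0.01564   0.01564
  Equil   1.3227e-04   0.02703    0.2914
  solve Keq expr → x = 0.005213; check Q = 2.1120e+05

x = 0.005213 M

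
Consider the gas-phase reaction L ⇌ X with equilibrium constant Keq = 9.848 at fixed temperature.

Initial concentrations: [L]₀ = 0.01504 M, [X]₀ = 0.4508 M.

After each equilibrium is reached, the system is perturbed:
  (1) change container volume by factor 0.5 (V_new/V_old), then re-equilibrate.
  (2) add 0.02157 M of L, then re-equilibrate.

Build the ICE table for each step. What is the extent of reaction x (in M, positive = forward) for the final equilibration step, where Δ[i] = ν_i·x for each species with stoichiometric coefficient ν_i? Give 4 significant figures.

Q₀ = 29.97 vs Keq = 9.848 ⇒ Q>K, reverse
Step 1:
                   L          X
  Initial    0.01504     0.4508
  Change      0.0279    -0.0279
  Equil      0.04294     0.4229
  solve Keq expr → x = -0.0279; check Q = 9.848
Then change container volume by factor 0.5 (V_new/V_old).
Step 2:
                   L          X
  Initial    0.08588     0.8458
  Change           0          0
  Equil      0.08588     0.8458
  solve Keq expr → x = 0; check Q = 9.848
Then add 0.02157 M of L.
Step 3:
                   L          X
  Initial     0.1075     0.8458
  Change    -0.01958    0.01958
  Equil      0.08787     0.8654
  solve Keq expr → x = 0.01958; check Q = 9.848

x = 0.01958 M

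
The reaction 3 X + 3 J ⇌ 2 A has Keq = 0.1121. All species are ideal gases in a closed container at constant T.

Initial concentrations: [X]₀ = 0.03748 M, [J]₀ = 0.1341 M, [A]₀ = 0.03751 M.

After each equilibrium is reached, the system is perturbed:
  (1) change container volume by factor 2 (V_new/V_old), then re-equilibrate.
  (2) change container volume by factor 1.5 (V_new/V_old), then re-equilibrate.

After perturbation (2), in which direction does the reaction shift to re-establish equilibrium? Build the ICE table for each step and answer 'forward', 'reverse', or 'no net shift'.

Q₀ = 1.1082e+04 vs Keq = 0.1121 ⇒ Q>K, reverse
Step 1:
                  X         J         A
  I         0.03748    0.1341   0.03751
  C          0.0551    0.0551  -0.03673
  E         0.09258    0.1892 7.7619e-04
  solve Keq expr → x = -0.01837; check Q = 0.1121
Then change container volume by factor 2 (V_new/V_old).
Step 2:
                  X         J         A
  I         0.04629    0.0946 3.8809e-04
  C       4.3354e-04 4.3354e-04 -2.8903e-04
  E         0.04672   0.09503 9.9067e-05
  solve Keq expr → x = -1.4451e-04; check Q = 0.1121
Then change container volume by factor 1.5 (V_new/V_old).
Step 3:
                  X         J         A
  I         0.03115   0.06336 6.6045e-05
  C       5.4864e-05 5.4864e-05 -3.6576e-05
  E          0.0312   0.06341 2.9469e-05
  solve Keq expr → x = -1.8288e-05; check Q = 0.1121

Direction: reverse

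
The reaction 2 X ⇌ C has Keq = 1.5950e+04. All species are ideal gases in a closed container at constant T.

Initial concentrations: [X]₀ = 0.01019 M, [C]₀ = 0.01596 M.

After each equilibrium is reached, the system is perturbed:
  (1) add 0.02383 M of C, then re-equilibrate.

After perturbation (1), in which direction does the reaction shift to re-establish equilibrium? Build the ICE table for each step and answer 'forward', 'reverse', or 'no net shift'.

Direction: reverse

Q₀ = 153.7 vs Keq = 1.5950e+04 ⇒ Q<K, forward
Step 1:
                   X          C
  init       0.01019    0.01596
  Δ        -0.009057   0.004528
  eq        0.001133    0.02049
  solve Keq expr → x = 0.004528; check Q = 1.5950e+04
Then add 0.02383 M of C.
Step 2:
                   X          C
  init      0.001133    0.04432
  Δ       5.2856e-04 -2.6428e-04
  eq        0.001662    0.04405
  solve Keq expr → x = -2.6428e-04; check Q = 1.5950e+04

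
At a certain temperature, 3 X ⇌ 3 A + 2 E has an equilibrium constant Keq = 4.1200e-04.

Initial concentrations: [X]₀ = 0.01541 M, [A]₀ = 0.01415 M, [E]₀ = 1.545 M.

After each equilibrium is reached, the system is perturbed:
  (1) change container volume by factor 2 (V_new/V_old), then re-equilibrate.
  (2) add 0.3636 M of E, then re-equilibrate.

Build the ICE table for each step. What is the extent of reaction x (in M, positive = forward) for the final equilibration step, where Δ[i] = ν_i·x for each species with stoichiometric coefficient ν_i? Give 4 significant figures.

Q₀ = 1.848 vs Keq = 4.1200e-04 ⇒ Q>K, reverse
Step 1:
                  X         A         E
  Initial   0.01541   0.01415     1.545
  Change    0.01259  -0.01259  -0.00839
  Equil       0.028  0.001564     1.537
  solve Keq expr → x = -0.004195; check Q = 4.1200e-04
Then change container volume by factor 2 (V_new/V_old).
Step 2:
                  X         A         E
  Initial     0.014 7.8220e-04    0.7683
  Change  -4.2176e-04 4.2176e-04 2.8117e-04
  Equil     0.01358  0.001204    0.7686
  solve Keq expr → x = 1.4059e-04; check Q = 4.1200e-04
Then add 0.3636 M of E.
Step 3:
                  X         A         E
  Initial   0.01358  0.001204     1.132
  Change  2.5635e-04 -2.5635e-04 -1.7090e-04
  Equil     0.01383 9.4761e-04     1.132
  solve Keq expr → x = -8.5450e-05; check Q = 4.1200e-04

x = -8.5450e-05 M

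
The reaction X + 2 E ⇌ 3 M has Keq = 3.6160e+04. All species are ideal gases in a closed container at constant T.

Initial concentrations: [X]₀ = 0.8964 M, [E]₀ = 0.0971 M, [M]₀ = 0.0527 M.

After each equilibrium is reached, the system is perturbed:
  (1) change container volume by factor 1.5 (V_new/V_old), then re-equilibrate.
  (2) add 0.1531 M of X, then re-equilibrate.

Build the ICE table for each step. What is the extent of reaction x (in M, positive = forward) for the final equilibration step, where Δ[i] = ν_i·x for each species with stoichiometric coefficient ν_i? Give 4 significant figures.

x = 1.8782e-05 M

Q₀ = 0.01732 vs Keq = 3.6160e+04 ⇒ Q<K, forward
Step 1:
                    X           E           M
  init         0.8964      0.0971      0.0527
  Δ           -0.0483     -0.0966      0.1449
  eq           0.8481  5.0157e-04      0.1976
  solve Keq expr → x = 0.0483; check Q = 3.6160e+04
Then change container volume by factor 1.5 (V_new/V_old).
Step 2:
                    X           E           M
  init         0.5654  3.3438e-04      0.1317
  Δ                 0           0           0
  eq           0.5654  3.3438e-04      0.1317
  solve Keq expr → x = 0; check Q = 3.6160e+04
Then add 0.1531 M of X.
Step 3:
                    X           E           M
  init         0.7185  3.3438e-04      0.1317
  Δ       -1.8782e-05 -3.7563e-05  5.6345e-05
  eq           0.7185  2.9682e-04      0.1318
  solve Keq expr → x = 1.8782e-05; check Q = 3.6160e+04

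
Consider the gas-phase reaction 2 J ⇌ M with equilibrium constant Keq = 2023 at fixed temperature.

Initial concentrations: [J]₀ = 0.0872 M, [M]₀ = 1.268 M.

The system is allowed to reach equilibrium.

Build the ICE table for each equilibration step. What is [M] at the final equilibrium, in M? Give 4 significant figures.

Q₀ = 166.8 vs Keq = 2023 ⇒ Q<K, forward
Step 1:
                    J           M
  init         0.0872       1.268
  Δ          -0.06186     0.03093
  eq          0.02534       1.299
  solve Keq expr → x = 0.03093; check Q = 2023

[M]_eq = 1.299 M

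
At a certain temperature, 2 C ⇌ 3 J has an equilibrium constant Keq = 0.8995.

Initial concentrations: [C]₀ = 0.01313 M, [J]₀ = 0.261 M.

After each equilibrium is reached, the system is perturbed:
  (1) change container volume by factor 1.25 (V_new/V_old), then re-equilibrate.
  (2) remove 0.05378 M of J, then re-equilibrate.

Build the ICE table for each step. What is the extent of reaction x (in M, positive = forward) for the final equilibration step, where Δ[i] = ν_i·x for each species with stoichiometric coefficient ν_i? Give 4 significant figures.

Q₀ = 103.1 vs Keq = 0.8995 ⇒ Q>K, reverse
Step 1:
                  C         J
  I         0.01313     0.261
  C         0.06072  -0.09108
  E         0.07385    0.1699
  solve Keq expr → x = -0.03036; check Q = 0.8995
Then change container volume by factor 1.25 (V_new/V_old).
Step 2:
                  C         J
  I         0.05908    0.1359
  C       -0.003313   0.00497
  E         0.05577    0.1409
  solve Keq expr → x = 0.001657; check Q = 0.8995
Then remove 0.05378 M of J.
Step 3:
                  C         J
  I         0.05577   0.08712
  C         -0.0164   0.02459
  E         0.03937    0.1117
  solve Keq expr → x = 0.008198; check Q = 0.8995

x = 0.008198 M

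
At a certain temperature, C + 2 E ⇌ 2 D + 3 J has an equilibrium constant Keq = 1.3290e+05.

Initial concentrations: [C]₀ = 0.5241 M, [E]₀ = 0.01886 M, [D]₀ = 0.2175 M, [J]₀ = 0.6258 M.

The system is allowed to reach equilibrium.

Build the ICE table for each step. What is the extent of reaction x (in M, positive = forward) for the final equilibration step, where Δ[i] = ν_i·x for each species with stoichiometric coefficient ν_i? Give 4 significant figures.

x = 0.009192 M

Q₀ = 62.19 vs Keq = 1.3290e+05 ⇒ Q<K, forward
Step 1:
                    C           E           D           J
  I            0.5241     0.01886      0.2175      0.6258
  C         -0.009192    -0.01838     0.01838     0.02758
  E            0.5149  4.7623e-04      0.2359      0.6534
  solve Keq expr → x = 0.009192; check Q = 1.3290e+05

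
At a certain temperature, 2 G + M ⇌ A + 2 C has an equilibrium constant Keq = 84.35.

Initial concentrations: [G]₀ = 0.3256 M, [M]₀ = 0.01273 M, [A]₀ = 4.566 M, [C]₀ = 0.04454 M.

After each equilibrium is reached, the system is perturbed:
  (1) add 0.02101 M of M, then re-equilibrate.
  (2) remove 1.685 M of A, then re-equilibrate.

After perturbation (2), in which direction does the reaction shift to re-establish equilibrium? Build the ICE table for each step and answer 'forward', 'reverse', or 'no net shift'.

Q₀ = 6.712 vs Keq = 84.35 ⇒ Q<K, forward
Step 1:
                  G         M         A         C
  init       0.3256   0.01273     4.566   0.04454
  Δ        -0.02052  -0.01026   0.01026   0.02052
  eq         0.3051  0.002468     4.576   0.06506
  solve Keq expr → x = 0.01026; check Q = 84.35
Then add 0.02101 M of M.
Step 2:
                  G         M         A         C
  init       0.3051   0.02348     4.576   0.06506
  Δ        -0.03286  -0.01643   0.01643   0.03286
  eq         0.2722  0.007046     4.593   0.09793
  solve Keq expr → x = 0.01643; check Q = 84.35
Then remove 1.685 M of A.
Step 3:
                  G         M         A         C
  init       0.2722  0.007046     2.908   0.09793
  Δ       -0.004102 -0.002051  0.002051  0.004102
  eq         0.2681  0.004996      2.91     0.102
  solve Keq expr → x = 0.002051; check Q = 84.35

Direction: forward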